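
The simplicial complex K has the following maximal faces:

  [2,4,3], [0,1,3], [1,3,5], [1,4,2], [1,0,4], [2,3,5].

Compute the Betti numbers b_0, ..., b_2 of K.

K has 6 vertices, 12 edges, 6 triangles.
rank ∂_0 = 0, rank ∂_1 = 5 ⇒ b_0 = 6 − 0 − 5 = 1; all invariant factors of ∂_1 are 1 so no torsion. So H_0 = Z.
rank ∂_1 = 5, rank ∂_2 = 6 ⇒ b_1 = 12 − 5 − 6 = 1; all invariant factors of ∂_2 are 1 so no torsion. So H_1 = Z.
rank ∂_2 = 6, rank ∂_3 = 0 ⇒ b_2 = 6 − 6 − 0 = 0. So H_2 = 0.

b_0 = 1, b_1 = 1, b_2 = 0.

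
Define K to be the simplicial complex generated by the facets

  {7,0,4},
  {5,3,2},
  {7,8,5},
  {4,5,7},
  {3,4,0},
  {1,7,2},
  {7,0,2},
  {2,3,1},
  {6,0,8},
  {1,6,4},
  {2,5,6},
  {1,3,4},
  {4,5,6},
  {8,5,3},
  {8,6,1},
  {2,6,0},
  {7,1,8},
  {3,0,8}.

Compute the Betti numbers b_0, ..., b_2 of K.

We work with the vertex ordering 0 < 1 < 2 < 3 < 4 < 5 < 6 < 7 < 8. The simplices of K, each written with vertices in increasing order, are:

  0-simplices (9): [0], [1], [2], [3], [4], [5], [6], [7], [8]
  1-simplices (27): (27 of them)
  2-simplices (18): [0,2,6], [0,2,7], [0,3,4], [0,3,8], [0,4,7], [0,6,8], [1,2,3], [1,2,7], [1,3,4], [1,4,6], [1,6,8], [1,7,8], [2,3,5], [2,5,6], [3,5,8], [4,5,6], [4,5,7], [5,7,8]

Hence C_0 ≅ Z^9, C_1 ≅ Z^27, C_2 ≅ Z^18.

∂_1: C_1 → C_0 is given by ∂[p,q] = [q] − [p].
The 9×27 boundary matrix has rank 8 and Smith normal form diag(1,1,1,1,1,1,1,1).

The boundary map ∂_2: C_2 → C_1 maps a triangle to the signed sum of its edges. For instance
  ∂[4,5,7] = [5,7] − [4,7] + [4,5],
  ∂[0,2,7] = [2,7] − [0,7] + [0,2].
The 27×18 boundary matrix has rank 17 and Smith normal form diag(1,1,1,1,1,1,1,1,1,1,1,1,1,1,1,1,1).

From H_k ≅ ker(∂_k) / im(∂_{k+1}) we obtain:

  H_0: rank C_0 − rank ∂_1 = 9 − 8 = 1, and the invariant factors of ∂_1 are all 1, so H_0 = Z.
  H_1: rank ker ∂_1 − rank ∂_2 = (27 − 8) − 17 = 2, and the invariant factors of ∂_2 are all 1, so H_1 = Z^2.
  H_2: rank ker ∂_2 − rank ∂_3 = (18 − 17) − 0 = 1, and there is no ∂_3, so H_2 = Z.

As a check, the Euler characteristic is 9 − 27 + 18 = 0, which agrees with 1 − 2 + 1 = 0.
(K is a triangulation of the torus T^2.)

Hence the Betti numbers are b_0 = 1, b_1 = 2, b_2 = 1.

b_0 = 1, b_1 = 2, b_2 = 1.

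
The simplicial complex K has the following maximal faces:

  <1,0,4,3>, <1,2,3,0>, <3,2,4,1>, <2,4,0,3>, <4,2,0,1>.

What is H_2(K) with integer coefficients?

Fix the vertex order 0 < 1 < 2 < 3 < 4 and write every simplex with vertices in increasing order. Then dim K = 3 and the simplices of K are:

  0-simplices (5): [0], [1], [2], [3], [4]
  1-simplices (10): [0,1], [0,2], [0,3], [0,4], [1,2], [1,3], [1,4], [2,3], [2,4], [3,4]
  2-simplices (10): [0,1,2], [0,1,3], [0,1,4], [0,2,3], [0,2,4], [0,3,4], [1,2,3], [1,2,4], [1,3,4], [2,3,4]
  3-simplices (5): [0,1,2,3], [0,1,2,4], [0,1,3,4], [0,2,3,4], [1,2,3,4]

so the chain groups are C_0 ≅ Z^5, C_1 ≅ Z^10, C_2 ≅ Z^10, C_3 ≅ Z^5.

Boundary ∂_1: C_1 → C_0 maps an edge to its endpoints' difference, ∂[p,q] = q − p.
The 5×10 boundary matrix has rank 4 and Smith normal form diag(1,1,1,1).

∂_2: C_2 → C_1 sends each 2-simplex [p,q,r] to [q,r] − [p,r] + [p,q]. For instance
  ∂[1,3,4] = [3,4] − [1,4] + [1,3],
  ∂[0,1,4] = [1,4] − [0,4] + [0,1].
The 10×10 boundary matrix has rank 6 and Smith normal form diag(1,1,1,1,1,1).

The boundary map ∂_3: C_3 → C_2 sends each 3-simplex σ to the alternating sum Σ_i (−1)^i (σ with its i-th vertex removed). For instance
  ∂[0,1,2,4] = [1,2,4] − [0,2,4] + [0,1,4] − [0,1,2],
  ∂[0,1,3,4] = [1,3,4] − [0,3,4] + [0,1,4] − [0,1,3].
As a 10×5 matrix over Z this has rank 4, with invariant factors (1,1,1,1).

From H_k ≅ ker(∂_k) / im(∂_{k+1}) we obtain:

  H_2: rank ker ∂_2 − rank ∂_3 = (10 − 6) − 4 = 0, and the invariant factors of ∂_3 are all 1, so H_2 ≅ 0.

H_2 ≅ 0.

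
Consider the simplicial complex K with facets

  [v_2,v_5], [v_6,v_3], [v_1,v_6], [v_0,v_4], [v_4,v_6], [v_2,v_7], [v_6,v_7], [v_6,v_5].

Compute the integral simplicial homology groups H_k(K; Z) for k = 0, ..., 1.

Order the vertices as v_0 < v_1 < v_2 < v_3 < v_4 < v_5 < v_6 < v_7. Listing each simplex with vertices in this order, K has dimension 1 with simplices:

  0-simplices (8): [v_0], [v_1], [v_2], [v_3], [v_4], [v_5], [v_6], [v_7]
  1-simplices (8): [v_0,v_4], [v_1,v_6], [v_2,v_5], [v_2,v_7], [v_3,v_6], [v_4,v_6], [v_5,v_6], [v_6,v_7]

so the chain groups are C_0 ≅ Z^8, C_1 ≅ Z^8.

∂_1: C_1 → C_0 maps an edge to its endpoints' difference, ∂[p,q] = q − p. For instance
  ∂[v_3,v_6] = [v_6] − [v_3].
The resulting 8×8 matrix has rank 7, and its Smith normal form has invariant factors (1,1,1,1,1,1,1).

Computing H_k = (kernel of ∂_k) / (image of ∂_{k+1}):

  H_0: rank C_0 − rank ∂_1 = 8 − 7 = 1, and the invariant factors of ∂_1 are all 1, so H_0 ≅ Z.
  H_1: rank ker ∂_1 − rank ∂_2 = (8 − 7) − 0 = 1, and there is no ∂_2, so H_1 ≅ Z.

H_0 ≅ Z,  H_1 ≅ Z.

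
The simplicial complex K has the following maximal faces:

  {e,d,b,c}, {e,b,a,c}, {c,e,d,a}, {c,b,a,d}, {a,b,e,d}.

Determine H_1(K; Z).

H_1 ≅ 0.

Fix the vertex order a < b < c < d < e and write every simplex with vertices in increasing order. Then dim K = 3 and the simplices of K are:

  0-simplices (5): a, b, c, d, e
  1-simplices (10): ab, ac, ad, ae, bc, bd, be, cd, ce, de
  2-simplices (10): abc, abd, abe, acd, ace, ade, bcd, bce, bde, cde
  3-simplices (5): abcd, abce, abde, acde, bcde

Hence C_0 ≅ Z^5, C_1 ≅ Z^10, C_2 ≅ Z^10, C_3 ≅ Z^5.

∂_1: C_1 → C_0 sends each edge [p,q] (with p < q) to q − p.
This gives a 5×10 integer matrix of rank 4; reducing to Smith normal form yields diagonal entries (1,1,1,1).

Boundary ∂_2: C_2 → C_1 sends each 2-simplex [p,q,r] to [q,r] − [p,r] + [p,q]. For instance
  ∂abe = be − ae + ab,
  ∂ade = de − ae + ad.
This gives a 10×10 integer matrix of rank 6; reducing to Smith normal form yields diagonal entries (1,1,1,1,1,1).

Boundary ∂_3: C_3 → C_2 sends each 3-simplex σ to the alternating sum Σ_i (−1)^i (σ with its i-th vertex removed). For instance
  ∂acde = cde − ade + ace − acd,
  ∂abcd = bcd − acd + abd − abc.
The 10×5 boundary matrix has rank 4 and Smith normal form diag(1,1,1,1).

From H_k ≅ ker(∂_k) / im(∂_{k+1}) we obtain:

  H_1: rank ker ∂_1 − rank ∂_2 = (10 − 4) − 6 = 0, and the invariant factors of ∂_2 are all 1, so H_1 ≅ 0.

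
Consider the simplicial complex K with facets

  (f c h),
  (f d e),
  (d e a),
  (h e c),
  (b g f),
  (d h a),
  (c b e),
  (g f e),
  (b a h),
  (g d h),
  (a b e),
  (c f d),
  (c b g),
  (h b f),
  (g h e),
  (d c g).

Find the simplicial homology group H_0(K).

H_0 ≅ Z.

We work with the vertex ordering a < b < c < d < e < f < g < h. The simplices of K, each written with vertices in increasing order, are:

  0-simplices (8): a, b, c, d, e, f, g, h
  1-simplices (24): ab, ad, ae, ah, bc, be, bf, bg, bh, cd, ce, cf, cg, ch, de, df, dg, dh, ef, eg, eh, fg, fh, gh
  2-simplices (16): abe, abh, ade, adh, bce, bcg, bfg, bfh, cdf, cdg, ceh, cfh, def, dgh, efg, egh

Hence C_0 ≅ Z^8, C_1 ≅ Z^24, C_2 ≅ Z^16.

The boundary map ∂_1: C_1 → C_0 maps an edge to its endpoints' difference, ∂[p,q] = q − p. For instance
  ∂fg = g − f.
This gives a 8×24 integer matrix of rank 7; reducing to Smith normal form yields diagonal entries (1,1,1,1,1,1,1).

Boundary ∂_2: C_2 → C_1 acts by ∂[p,q,r] = [q,r] − [p,r] + [p,q]. For instance
  ∂bfg = fg − bg + bf,
  ∂bcg = cg − bg + bc.
This gives a 24×16 integer matrix of rank 15; reducing to Smith normal form yields diagonal entries (1,1,1,1,1,1,1,1,1,1,1,1,1,1,1).

Now H_k = ker ∂_k / im ∂_{k+1}, so:

  H_0: rank C_0 − rank ∂_1 = 8 − 7 = 1, and the invariant factors of ∂_1 are all 1, so H_0 = Z.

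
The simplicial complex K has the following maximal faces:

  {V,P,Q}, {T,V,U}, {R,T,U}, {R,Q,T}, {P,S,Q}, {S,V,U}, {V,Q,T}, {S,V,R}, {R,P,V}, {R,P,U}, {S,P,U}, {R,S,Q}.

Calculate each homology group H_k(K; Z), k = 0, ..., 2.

K has 7 vertices, 18 edges, 12 triangles.
rank ∂_0 = 0, rank ∂_1 = 6 ⇒ b_0 = 7 − 0 − 6 = 1; all invariant factors of ∂_1 are 1 so no torsion. So H_0 = Z.
rank ∂_1 = 6, rank ∂_2 = 12 ⇒ b_1 = 18 − 6 − 12 = 0; ∂_2 has invariant factor(s) [2] giving torsion. So H_1 = Z_2.
rank ∂_2 = 12, rank ∂_3 = 0 ⇒ b_2 = 12 − 12 − 0 = 0. So H_2 = 0.

H_0 ≅ Z,  H_1 ≅ Z_2,  H_2 = 0.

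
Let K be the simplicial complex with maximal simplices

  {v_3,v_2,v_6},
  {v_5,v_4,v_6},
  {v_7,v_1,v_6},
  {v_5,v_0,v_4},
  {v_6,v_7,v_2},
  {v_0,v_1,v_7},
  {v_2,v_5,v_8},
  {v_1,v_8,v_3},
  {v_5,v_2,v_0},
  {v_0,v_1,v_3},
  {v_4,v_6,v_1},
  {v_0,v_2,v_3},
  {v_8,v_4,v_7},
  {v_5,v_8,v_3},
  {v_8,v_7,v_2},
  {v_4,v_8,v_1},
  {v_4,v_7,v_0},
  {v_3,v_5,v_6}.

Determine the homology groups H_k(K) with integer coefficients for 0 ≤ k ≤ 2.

Take the total order v_0 < v_1 < v_2 < v_3 < v_4 < v_5 < v_6 < v_7 < v_8 on the vertex set. Then K (dimension 2) consists of the simplices:

  0-simplices (9): [v_0], [v_1], [v_2], [v_3], [v_4], [v_5], [v_6], [v_7], [v_8]
  1-simplices (27): (27 of them)
  2-simplices (18): (18 of them)

so the chain groups are C_0 ≅ Z^9, C_1 ≅ Z^27, C_2 ≅ Z^18.

The boundary map ∂_1: C_1 → C_0 sends each edge [p,q] (with p < q) to q − p.
This gives a 9×27 integer matrix of rank 8; reducing to Smith normal form yields diagonal entries (1,1,1,1,1,1,1,1).

∂_2: C_2 → C_1 acts by ∂[p,q,r] = [q,r] − [p,r] + [p,q]. For instance
  ∂[v_2,v_5,v_8] = [v_5,v_8] − [v_2,v_8] + [v_2,v_5],
  ∂[v_1,v_4,v_8] = [v_4,v_8] − [v_1,v_8] + [v_1,v_4].
The 27×18 boundary matrix has rank 18 and Smith normal form diag(1,1,1,1,1,1,1,1,1,1,1,1,1,1,1,1,1,2).

Now H_k = ker ∂_k / im ∂_{k+1}, so:

  H_0: rank C_0 − rank ∂_1 = 9 − 8 = 1, and the invariant factors of ∂_1 are all 1, so H_0 ≅ Z.
  H_1: rank ker ∂_1 − rank ∂_2 = (27 − 8) − 18 = 1, and ∂_2 has invariant factor 2 > 1, so H_1 ≅ Z ⊕ Z/2.
  H_2: rank ker ∂_2 − rank ∂_3 = (18 − 18) − 0 = 0, and there is no ∂_3, so H_2 ≅ 0.

H_0 = Z,  H_1 = Z ⊕ Z/2,  H_2 = 0.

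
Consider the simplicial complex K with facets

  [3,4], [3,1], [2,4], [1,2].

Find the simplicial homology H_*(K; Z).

H_0 = Z,  H_1 = Z.

Fix the vertex order 1 < 2 < 3 < 4 and write every simplex with vertices in increasing order. Then dim K = 1 and the simplices of K are:

  0-simplices (4): [1], [2], [3], [4]
  1-simplices (4): [1,2], [1,3], [2,4], [3,4]

giving chain groups C_0 ≅ Z^4, C_1 ≅ Z^4.

∂_1: C_1 → C_0 is given by ∂[p,q] = [q] − [p]. For instance
  ∂[1,3] = [3] − [1].
As a 4×4 matrix over Z this has rank 3, with invariant factors (1,1,1).

From H_k ≅ ker(∂_k) / im(∂_{k+1}) we obtain:

  H_0: rank C_0 − rank ∂_1 = 4 − 3 = 1, and the invariant factors of ∂_1 are all 1, so H_0 = Z.
  H_1: rank ker ∂_1 − rank ∂_2 = (4 − 3) − 0 = 1, and there is no ∂_2, so H_1 = Z.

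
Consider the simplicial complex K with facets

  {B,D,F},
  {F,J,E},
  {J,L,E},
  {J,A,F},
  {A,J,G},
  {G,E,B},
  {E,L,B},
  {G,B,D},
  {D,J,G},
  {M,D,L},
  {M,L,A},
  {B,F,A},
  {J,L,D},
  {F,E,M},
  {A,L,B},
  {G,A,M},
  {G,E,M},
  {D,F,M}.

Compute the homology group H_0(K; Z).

H_0 = Z.

Fix the vertex order A < B < D < E < F < G < J < L < M and write every simplex with vertices in increasing order. Then dim K = 2 and the simplices of K are:

  0-simplices (9): A, B, D, E, F, G, J, L, M
  1-simplices (27): AB, AF, AG, AJ, AL, AM, BD, BE, BF, BG, BL, DF, DG, DJ, DL, DM, EF, EG, EJ, EL, EM, FJ, FM, GJ, GM, JL, LM
  2-simplices (18): ABF, ABL, AFJ, AGJ, AGM, ALM, BDF, BDG, BEG, BEL, DFM, DGJ, DJL, DLM, EFJ, EFM, EGM, EJL

so the chain groups are C_0 ≅ Z^9, C_1 ≅ Z^27, C_2 ≅ Z^18.

∂_1: C_1 → C_0 maps an edge to its endpoints' difference, ∂[p,q] = q − p. For instance
  ∂EF = F − E.
The 9×27 boundary matrix has rank 8 and Smith normal form diag(1,1,1,1,1,1,1,1).

Boundary ∂_2: C_2 → C_1 acts by ∂[p,q,r] = [q,r] − [p,r] + [p,q]. For instance
  ∂DFM = FM − DM + DF,
  ∂BDG = DG − BG + BD.
As a 27×18 matrix over Z this has rank 17, with invariant factors (1,1,1,1,1,1,1,1,1,1,1,1,1,1,1,1,1).

Now H_k = ker ∂_k / im ∂_{k+1}, so:

  H_0: rank C_0 − rank ∂_1 = 9 − 8 = 1, and the invariant factors of ∂_1 are all 1, so H_0 = Z.

(K is a triangulation of the torus T^2.)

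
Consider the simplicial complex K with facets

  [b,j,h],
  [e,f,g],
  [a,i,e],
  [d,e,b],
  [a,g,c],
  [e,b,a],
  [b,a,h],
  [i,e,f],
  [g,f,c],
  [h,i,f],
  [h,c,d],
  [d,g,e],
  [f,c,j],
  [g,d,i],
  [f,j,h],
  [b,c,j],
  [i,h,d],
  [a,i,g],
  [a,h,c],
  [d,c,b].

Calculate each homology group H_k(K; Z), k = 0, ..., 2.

Order the vertices as a < b < c < d < e < f < g < h < i < j. Listing each simplex with vertices in this order, K has dimension 2 with simplices:

  0-simplices (10): a, b, c, d, e, f, g, h, i, j
  1-simplices (30): ab, ac, ae, ag, ah, ai, bc, bd, be, bh, bj, cd, cf, cg, ch, cj, de, dg, dh, di, ef, eg, ei, fg, fh, fi, fj, gi, hi, hj
  2-simplices (20): abe, abh, acg, ach, aei, agi, bcd, bcj, bde, bhj, cdh, cfg, cfj, deg, dgi, dhi, efg, efi, fhi, fhj

so the chain groups are C_0 ≅ Z^10, C_1 ≅ Z^30, C_2 ≅ Z^20.

∂_1: C_1 → C_0 is given by ∂[p,q] = [q] − [p]. For instance
  ∂bc = c − b.
As a 10×30 matrix over Z this has rank 9, with invariant factors (1,1,1,1,1,1,1,1,1).

∂_2: C_2 → C_1 maps a triangle to the signed sum of its edges. For instance
  ∂efi = fi − ei + ef,
  ∂bhj = hj − bj + bh.
As a 30×20 matrix over Z this has rank 20, with invariant factors (1,1,1,1,1,1,1,1,1,1,1,1,1,1,1,1,1,1,1,2).

Now H_k = ker ∂_k / im ∂_{k+1}, so:

  H_0: rank C_0 − rank ∂_1 = 10 − 9 = 1, and the invariant factors of ∂_1 are all 1, so H_0 = Z.
  H_1: rank ker ∂_1 − rank ∂_2 = (30 − 9) − 20 = 1, and ∂_2 has invariant factor 2 > 1, so H_1 = Z ⊕ Z/2Z.
  H_2: rank ker ∂_2 − rank ∂_3 = (20 − 20) − 0 = 0, and there is no ∂_3, so H_2 = 0.

H_0 ≅ Z,  H_1 ≅ Z ⊕ Z/2Z,  H_2 = 0.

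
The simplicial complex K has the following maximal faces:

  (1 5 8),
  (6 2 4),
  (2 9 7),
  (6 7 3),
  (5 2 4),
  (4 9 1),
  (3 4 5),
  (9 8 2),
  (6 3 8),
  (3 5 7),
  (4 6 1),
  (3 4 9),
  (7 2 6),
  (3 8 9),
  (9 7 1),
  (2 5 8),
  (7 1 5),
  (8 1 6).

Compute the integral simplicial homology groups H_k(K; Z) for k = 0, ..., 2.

H_0 = Z,  H_1 = Z^2,  H_2 = Z.

We work with the vertex ordering 1 < 2 < 3 < 4 < 5 < 6 < 7 < 8 < 9. The simplices of K, each written with vertices in increasing order, are:

  0-simplices (9): [1], [2], [3], [4], [5], [6], [7], [8], [9]
  1-simplices (27): (27 of them)
  2-simplices (18): [1,4,6], [1,4,9], [1,5,7], [1,5,8], [1,6,8], [1,7,9], [2,4,5], [2,4,6], [2,5,8], [2,6,7], [2,7,9], [2,8,9], [3,4,5], [3,4,9], [3,5,7], [3,6,7], [3,6,8], [3,8,9]

giving chain groups C_0 ≅ Z^9, C_1 ≅ Z^27, C_2 ≅ Z^18.

∂_1: C_1 → C_0 is given by ∂[p,q] = [q] − [p].
As a 9×27 matrix over Z this has rank 8, with invariant factors (1,1,1,1,1,1,1,1).

The boundary map ∂_2: C_2 → C_1 sends each 2-simplex [p,q,r] to [q,r] − [p,r] + [p,q]. For instance
  ∂[3,4,9] = [4,9] − [3,9] + [3,4],
  ∂[1,6,8] = [6,8] − [1,8] + [1,6].
As a 27×18 matrix over Z this has rank 17, with invariant factors (1,1,1,1,1,1,1,1,1,1,1,1,1,1,1,1,1).

Computing H_k = (kernel of ∂_k) / (image of ∂_{k+1}):

  H_0: rank C_0 − rank ∂_1 = 9 − 8 = 1, and the invariant factors of ∂_1 are all 1, so H_0 ≅ Z.
  H_1: rank ker ∂_1 − rank ∂_2 = (27 − 8) − 17 = 2, and the invariant factors of ∂_2 are all 1, so H_1 ≅ Z^2.
  H_2: rank ker ∂_2 − rank ∂_3 = (18 − 17) − 0 = 1, and there is no ∂_3, so H_2 ≅ Z.

As a check, the Euler characteristic is 9 − 27 + 18 = 0, which agrees with 1 − 2 + 1 = 0.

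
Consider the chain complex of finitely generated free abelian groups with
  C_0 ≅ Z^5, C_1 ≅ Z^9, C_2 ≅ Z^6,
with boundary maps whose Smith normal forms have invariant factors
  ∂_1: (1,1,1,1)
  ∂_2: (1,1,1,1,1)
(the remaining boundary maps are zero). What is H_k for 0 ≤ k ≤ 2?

H_0 ≅ Z,  H_1 = 0,  H_2 ≅ Z.

H_0: b_0 = 5 − 0 − 4 = 1; torsion from ∂_1 factors > 1: none. So H_0 ≅ Z.
H_1: b_1 = 9 − 4 − 5 = 0; torsion from ∂_2 factors > 1: none. So H_1 ≅ 0.
H_2: b_2 = 6 − 5 − 0 = 1; torsion from ∂_3 factors > 1: none. So H_2 ≅ Z.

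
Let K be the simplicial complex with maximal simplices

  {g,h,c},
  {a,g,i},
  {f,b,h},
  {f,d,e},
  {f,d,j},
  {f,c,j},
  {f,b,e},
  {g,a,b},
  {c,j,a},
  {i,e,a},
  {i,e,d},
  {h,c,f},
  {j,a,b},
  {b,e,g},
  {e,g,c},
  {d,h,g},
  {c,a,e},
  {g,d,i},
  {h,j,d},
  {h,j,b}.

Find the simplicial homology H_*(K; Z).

Order the vertices as a < b < c < d < e < f < g < h < i < j. Listing each simplex with vertices in this order, K has dimension 2 with simplices:

  0-simplices (10): a, b, c, d, e, f, g, h, i, j
  1-simplices (30): ab, ac, ae, ag, ai, aj, be, bf, bg, bh, bj, ce, cf, cg, ch, cj, de, df, dg, dh, di, dj, ef, eg, ei, fh, fj, gh, gi, hj
  2-simplices (20): abg, abj, ace, acj, aei, agi, bef, beg, bfh, bhj, ceg, cfh, cfj, cgh, def, dei, dfj, dgh, dgi, dhj

Hence C_0 ≅ Z^10, C_1 ≅ Z^30, C_2 ≅ Z^20.

The boundary map ∂_1: C_1 → C_0 maps an edge to its endpoints' difference, ∂[p,q] = q − p. For instance
  ∂hj = j − h.
As a 10×30 matrix over Z this has rank 9, with invariant factors (1,1,1,1,1,1,1,1,1).

Boundary ∂_2: C_2 → C_1 maps a triangle to the signed sum of its edges. For instance
  ∂dfj = fj − dj + df,
  ∂cgh = gh − ch + cg.
As a 30×20 matrix over Z this has rank 20, with invariant factors (1,1,1,1,1,1,1,1,1,1,1,1,1,1,1,1,1,1,1,2).

Computing H_k = (kernel of ∂_k) / (image of ∂_{k+1}):

  H_0: rank C_0 − rank ∂_1 = 10 − 9 = 1, and the invariant factors of ∂_1 are all 1, so H_0 = Z.
  H_1: rank ker ∂_1 − rank ∂_2 = (30 − 9) − 20 = 1, and ∂_2 has invariant factor 2 > 1, so H_1 = Z ⊕ Z/2.
  H_2: rank ker ∂_2 − rank ∂_3 = (20 − 20) − 0 = 0, and there is no ∂_3, so H_2 = 0.

(K is a triangulation of the Klein bottle.)

H_0 = Z,  H_1 = Z ⊕ Z/2,  H_2 = 0.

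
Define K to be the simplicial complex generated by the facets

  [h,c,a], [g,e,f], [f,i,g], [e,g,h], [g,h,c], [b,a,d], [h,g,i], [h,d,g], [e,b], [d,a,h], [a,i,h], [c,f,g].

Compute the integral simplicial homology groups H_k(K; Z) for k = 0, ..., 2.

We work with the vertex ordering a < b < c < d < e < f < g < h < i. The simplices of K, each written with vertices in increasing order, are:

  0-simplices (9): a, b, c, d, e, f, g, h, i
  1-simplices (20): ab, ac, ad, ah, ai, bd, be, cf, cg, ch, dg, dh, ef, eg, eh, fg, fi, gh, gi, hi
  2-simplices (11): abd, ach, adh, ahi, cfg, cgh, dgh, efg, egh, fgi, ghi

Hence C_0 ≅ Z^9, C_1 ≅ Z^20, C_2 ≅ Z^11.

Boundary ∂_1: C_1 → C_0 sends each edge [p,q] (with p < q) to q − p. For instance
  ∂dh = h − d.
This gives a 9×20 integer matrix of rank 8; reducing to Smith normal form yields diagonal entries (1,1,1,1,1,1,1,1).

Boundary ∂_2: C_2 → C_1 acts by ∂[p,q,r] = [q,r] − [p,r] + [p,q]. For instance
  ∂dgh = gh − dh + dg,
  ∂ghi = hi − gi + gh.
The 20×11 boundary matrix has rank 11 and Smith normal form diag(1,1,1,1,1,1,1,1,1,1,1).

Computing H_k = (kernel of ∂_k) / (image of ∂_{k+1}):

  H_0: rank C_0 − rank ∂_1 = 9 − 8 = 1, and the invariant factors of ∂_1 are all 1, so H_0 ≅ Z.
  H_1: rank ker ∂_1 − rank ∂_2 = (20 − 8) − 11 = 1, and the invariant factors of ∂_2 are all 1, so H_1 ≅ Z.
  H_2: rank ker ∂_2 − rank ∂_3 = (11 − 11) − 0 = 0, and there is no ∂_3, so H_2 ≅ 0.

H_0 = Z,  H_1 = Z,  H_2 = 0.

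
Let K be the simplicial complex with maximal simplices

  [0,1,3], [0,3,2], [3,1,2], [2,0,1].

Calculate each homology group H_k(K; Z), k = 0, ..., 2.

Take the total order 0 < 1 < 2 < 3 on the vertex set. Then K (dimension 2) consists of the simplices:

  0-simplices (4): [0], [1], [2], [3]
  1-simplices (6): [0,1], [0,2], [0,3], [1,2], [1,3], [2,3]
  2-simplices (4): [0,1,2], [0,1,3], [0,2,3], [1,2,3]

so the chain groups are C_0 ≅ Z^4, C_1 ≅ Z^6, C_2 ≅ Z^4.

∂_1: C_1 → C_0 maps an edge to its endpoints' difference, ∂[p,q] = q − p.
As a 4×6 matrix over Z this has rank 3, with invariant factors (1,1,1).

∂_2: C_2 → C_1 acts by ∂[p,q,r] = [q,r] − [p,r] + [p,q]. For instance
  ∂[0,1,2] = [1,2] − [0,2] + [0,1],
  ∂[0,2,3] = [2,3] − [0,3] + [0,2].
The resulting 6×4 matrix has rank 3, and its Smith normal form has invariant factors (1,1,1).

Now H_k = ker ∂_k / im ∂_{k+1}, so:

  H_0: rank C_0 − rank ∂_1 = 4 − 3 = 1, and the invariant factors of ∂_1 are all 1, so H_0 = Z.
  H_1: rank ker ∂_1 − rank ∂_2 = (6 − 3) − 3 = 0, and the invariant factors of ∂_2 are all 1, so H_1 = 0.
  H_2: rank ker ∂_2 − rank ∂_3 = (4 − 3) − 0 = 1, and there is no ∂_3, so H_2 = Z.

As a check, the Euler characteristic is 4 − 6 + 4 = 2, which agrees with 1 − 0 + 1 = 2.
(K is a triangulation of the 2-sphere S^2.)

H_0 ≅ Z,  H_1 = 0,  H_2 ≅ Z.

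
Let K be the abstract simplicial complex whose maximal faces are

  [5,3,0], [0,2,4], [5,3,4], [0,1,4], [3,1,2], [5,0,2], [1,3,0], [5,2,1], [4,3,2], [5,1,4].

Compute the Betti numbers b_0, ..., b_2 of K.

We work with the vertex ordering 0 < 1 < 2 < 3 < 4 < 5. The simplices of K, each written with vertices in increasing order, are:

  0-simplices (6): [0], [1], [2], [3], [4], [5]
  1-simplices (15): [0,1], [0,2], [0,3], [0,4], [0,5], [1,2], [1,3], [1,4], [1,5], [2,3], [2,4], [2,5], [3,4], [3,5], [4,5]
  2-simplices (10): [0,1,3], [0,1,4], [0,2,4], [0,2,5], [0,3,5], [1,2,3], [1,2,5], [1,4,5], [2,3,4], [3,4,5]

Hence C_0 ≅ Z^6, C_1 ≅ Z^15, C_2 ≅ Z^10.

Boundary ∂_1: C_1 → C_0 maps an edge to its endpoints' difference, ∂[p,q] = q − p. For instance
  ∂[0,4] = [4] − [0].
The 6×15 boundary matrix has rank 5 and Smith normal form diag(1,1,1,1,1).

The boundary map ∂_2: C_2 → C_1 acts by ∂[p,q,r] = [q,r] − [p,r] + [p,q]. For instance
  ∂[0,2,5] = [2,5] − [0,5] + [0,2],
  ∂[0,1,4] = [1,4] − [0,4] + [0,1].
This gives a 15×10 integer matrix of rank 10; reducing to Smith normal form yields diagonal entries (1,1,1,1,1,1,1,1,1,2).

Now H_k = ker ∂_k / im ∂_{k+1}, so:

  H_0: rank C_0 − rank ∂_1 = 6 − 5 = 1, and the invariant factors of ∂_1 are all 1, so H_0 = Z.
  H_1: rank ker ∂_1 − rank ∂_2 = (15 − 5) − 10 = 0, and ∂_2 has invariant factor 2 > 1, so H_1 = Z/2.
  H_2: rank ker ∂_2 − rank ∂_3 = (10 − 10) − 0 = 0, and there is no ∂_3, so H_2 = 0.

As a check, the Euler characteristic is 6 − 15 + 10 = 1, which agrees with 1 − 0 + 0 = 1.

Hence the Betti numbers are b_0 = 1, b_1 = 0, b_2 = 0.

b_0 = 1, b_1 = 0, b_2 = 0.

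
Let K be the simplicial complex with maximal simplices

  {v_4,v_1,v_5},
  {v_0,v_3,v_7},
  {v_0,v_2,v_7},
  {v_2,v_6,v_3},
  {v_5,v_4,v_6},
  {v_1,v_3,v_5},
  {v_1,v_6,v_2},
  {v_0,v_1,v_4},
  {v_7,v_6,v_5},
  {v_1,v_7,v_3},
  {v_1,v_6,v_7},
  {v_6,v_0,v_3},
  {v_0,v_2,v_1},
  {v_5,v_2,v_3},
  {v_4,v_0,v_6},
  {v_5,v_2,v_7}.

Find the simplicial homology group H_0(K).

K has 8 vertices, 24 edges, 16 triangles.
rank ∂_0 = 0, rank ∂_1 = 7 ⇒ b_0 = 8 − 0 − 7 = 1; all invariant factors of ∂_1 are 1 so no torsion. So H_0 = Z.

H_0 ≅ Z.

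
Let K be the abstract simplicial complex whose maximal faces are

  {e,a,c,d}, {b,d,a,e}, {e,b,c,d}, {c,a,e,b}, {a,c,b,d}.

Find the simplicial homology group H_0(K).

Order the vertices as a < b < c < d < e. Listing each simplex with vertices in this order, K has dimension 3 with simplices:

  0-simplices (5): a, b, c, d, e
  1-simplices (10): ab, ac, ad, ae, bc, bd, be, cd, ce, de
  2-simplices (10): abc, abd, abe, acd, ace, ade, bcd, bce, bde, cde
  3-simplices (5): abcd, abce, abde, acde, bcde

so the chain groups are C_0 ≅ Z^5, C_1 ≅ Z^10, C_2 ≅ Z^10, C_3 ≅ Z^5.

Boundary ∂_1: C_1 → C_0 sends each edge [p,q] (with p < q) to q − p. For instance
  ∂ad = d − a.
The resulting 5×10 matrix has rank 4, and its Smith normal form has invariant factors (1,1,1,1).

The boundary map ∂_2: C_2 → C_1 maps a triangle to the signed sum of its edges. For instance
  ∂abe = be − ae + ab,
  ∂bde = de − be + bd.
The 10×10 boundary matrix has rank 6 and Smith normal form diag(1,1,1,1,1,1).

The boundary map ∂_3: C_3 → C_2 sends each 3-simplex σ to the alternating sum Σ_i (−1)^i (σ with its i-th vertex removed). For instance
  ∂abde = bde − ade + abe − abd,
  ∂bcde = cde − bde + bce − bcd.
This gives a 10×5 integer matrix of rank 4; reducing to Smith normal form yields diagonal entries (1,1,1,1).

From H_k ≅ ker(∂_k) / im(∂_{k+1}) we obtain:

  H_0: rank C_0 − rank ∂_1 = 5 − 4 = 1, and the invariant factors of ∂_1 are all 1, so H_0 ≅ Z.

(K is a triangulation of the 3-sphere S^3.)

H_0 = Z.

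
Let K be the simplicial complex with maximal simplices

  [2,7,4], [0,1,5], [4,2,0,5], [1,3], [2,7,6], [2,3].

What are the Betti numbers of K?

b_0 = 1, b_1 = 1, b_2 = 0, b_3 = 0.

We work with the vertex ordering 0 < 1 < 2 < 3 < 4 < 5 < 6 < 7. The simplices of K, each written with vertices in increasing order, are:

  0-simplices (8): [0], [1], [2], [3], [4], [5], [6], [7]
  1-simplices (14): [0,1], [0,2], [0,4], [0,5], [1,3], [1,5], [2,3], [2,4], [2,5], [2,6], [2,7], [4,5], [4,7], [6,7]
  2-simplices (7): [0,1,5], [0,2,4], [0,2,5], [0,4,5], [2,4,5], [2,4,7], [2,6,7]
  3-simplices (1): [0,2,4,5]

so the chain groups are C_0 ≅ Z^8, C_1 ≅ Z^14, C_2 ≅ Z^7, C_3 ≅ Z^1.

∂_1: C_1 → C_0 maps an edge to its endpoints' difference, ∂[p,q] = q − p.
This gives a 8×14 integer matrix of rank 7; reducing to Smith normal form yields diagonal entries (1,1,1,1,1,1,1).

∂_2: C_2 → C_1 sends each 2-simplex [p,q,r] to [q,r] − [p,r] + [p,q]. For instance
  ∂[2,4,5] = [4,5] − [2,5] + [2,4],
  ∂[0,2,4] = [2,4] − [0,4] + [0,2].
The resulting 14×7 matrix has rank 6, and its Smith normal form has invariant factors (1,1,1,1,1,1).

Boundary ∂_3: C_3 → C_2 sends each 3-simplex σ to the alternating sum Σ_i (−1)^i (σ with its i-th vertex removed). For instance
  ∂[0,2,4,5] = [2,4,5] − [0,4,5] + [0,2,5] − [0,2,4].
The resulting 7×1 matrix has rank 1, and its Smith normal form has invariant factors (1).

From H_k ≅ ker(∂_k) / im(∂_{k+1}) we obtain:

  H_0: rank C_0 − rank ∂_1 = 8 − 7 = 1, and the invariant factors of ∂_1 are all 1, so H_0 = Z.
  H_1: rank ker ∂_1 − rank ∂_2 = (14 − 7) − 6 = 1, and the invariant factors of ∂_2 are all 1, so H_1 = Z.
  H_2: rank ker ∂_2 − rank ∂_3 = (7 − 6) − 1 = 0, and the invariant factors of ∂_3 are all 1, so H_2 = 0.
  H_3: rank ker ∂_3 − rank ∂_4 = (1 − 1) − 0 = 0, and there is no ∂_4, so H_3 = 0.

Hence the Betti numbers are b_0 = 1, b_1 = 1, b_2 = 0, b_3 = 0.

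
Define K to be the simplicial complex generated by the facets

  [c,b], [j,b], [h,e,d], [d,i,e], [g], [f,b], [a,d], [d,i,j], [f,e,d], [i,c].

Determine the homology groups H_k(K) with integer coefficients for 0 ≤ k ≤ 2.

K has 10 vertices, 14 edges, 4 triangles.
rank ∂_0 = 0, rank ∂_1 = 8 ⇒ b_0 = 10 − 0 − 8 = 2; all invariant factors of ∂_1 are 1 so no torsion. So H_0 ≅ Z^2.
rank ∂_1 = 8, rank ∂_2 = 4 ⇒ b_1 = 14 − 8 − 4 = 2; all invariant factors of ∂_2 are 1 so no torsion. So H_1 ≅ Z^2.
rank ∂_2 = 4, rank ∂_3 = 0 ⇒ b_2 = 4 − 4 − 0 = 0. So H_2 ≅ 0.

H_0 ≅ Z^2,  H_1 ≅ Z^2,  H_2 = 0.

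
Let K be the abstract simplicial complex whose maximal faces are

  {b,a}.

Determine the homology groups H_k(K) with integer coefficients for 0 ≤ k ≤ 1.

H_0 = Z,  H_1 = 0.

Order the vertices as a < b. Listing each simplex with vertices in this order, K has dimension 1 with simplices:

  0-simplices (2): a, b
  1-simplices (1): ab

Hence C_0 ≅ Z^2, C_1 ≅ Z^1.

The boundary map ∂_1: C_1 → C_0 is given by ∂[p,q] = [q] − [p]. For instance
  ∂ab = b − a.
This gives a 2×1 integer matrix of rank 1; reducing to Smith normal form yields diagonal entries (1).

Reading off H_k = ker ∂_k / im ∂_{k+1}:

  H_0: rank C_0 − rank ∂_1 = 2 − 1 = 1, and the invariant factors of ∂_1 are all 1, so H_0 = Z.
  H_1: rank ker ∂_1 − rank ∂_2 = (1 − 1) − 0 = 0, and there is no ∂_2, so H_1 = 0.

(K is a triangulation of the 1-simplex.)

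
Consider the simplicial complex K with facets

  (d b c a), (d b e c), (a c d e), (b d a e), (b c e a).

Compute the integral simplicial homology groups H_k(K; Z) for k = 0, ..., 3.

Order the vertices as a < b < c < d < e. Listing each simplex with vertices in this order, K has dimension 3 with simplices:

  0-simplices (5): a, b, c, d, e
  1-simplices (10): ab, ac, ad, ae, bc, bd, be, cd, ce, de
  2-simplices (10): abc, abd, abe, acd, ace, ade, bcd, bce, bde, cde
  3-simplices (5): abcd, abce, abde, acde, bcde

so the chain groups are C_0 ≅ Z^5, C_1 ≅ Z^10, C_2 ≅ Z^10, C_3 ≅ Z^5.

The boundary map ∂_1: C_1 → C_0 maps an edge to its endpoints' difference, ∂[p,q] = q − p.
The resulting 5×10 matrix has rank 4, and its Smith normal form has invariant factors (1,1,1,1).

The boundary map ∂_2: C_2 → C_1 maps a triangle to the signed sum of its edges. For instance
  ∂abe = be − ae + ab,
  ∂abd = bd − ad + ab.
This gives a 10×10 integer matrix of rank 6; reducing to Smith normal form yields diagonal entries (1,1,1,1,1,1).

Boundary ∂_3: C_3 → C_2 sends each 3-simplex σ to the alternating sum Σ_i (−1)^i (σ with its i-th vertex removed). For instance
  ∂abcd = bcd − acd + abd − abc,
  ∂acde = cde − ade + ace − acd.
The 10×5 boundary matrix has rank 4 and Smith normal form diag(1,1,1,1).

From H_k ≅ ker(∂_k) / im(∂_{k+1}) we obtain:

  H_0: rank C_0 − rank ∂_1 = 5 − 4 = 1, and the invariant factors of ∂_1 are all 1, so H_0 = Z.
  H_1: rank ker ∂_1 − rank ∂_2 = (10 − 4) − 6 = 0, and the invariant factors of ∂_2 are all 1, so H_1 = 0.
  H_2: rank ker ∂_2 − rank ∂_3 = (10 − 6) − 4 = 0, and the invariant factors of ∂_3 are all 1, so H_2 = 0.
  H_3: rank ker ∂_3 − rank ∂_4 = (5 − 4) − 0 = 1, and there is no ∂_4, so H_3 = Z.

H_0 ≅ Z,  H_1 = 0,  H_2 = 0,  H_3 ≅ Z.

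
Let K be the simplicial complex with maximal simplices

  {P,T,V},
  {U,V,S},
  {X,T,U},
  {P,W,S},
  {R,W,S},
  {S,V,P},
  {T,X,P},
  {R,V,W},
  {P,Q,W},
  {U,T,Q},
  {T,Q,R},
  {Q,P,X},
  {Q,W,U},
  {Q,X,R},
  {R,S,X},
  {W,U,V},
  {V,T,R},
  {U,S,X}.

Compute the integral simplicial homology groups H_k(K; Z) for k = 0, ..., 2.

H_0 ≅ Z,  H_1 ≅ Z ⊕ Z/2,  H_2 = 0.

K has 9 vertices, 27 edges, 18 triangles.
rank ∂_0 = 0, rank ∂_1 = 8 ⇒ b_0 = 9 − 0 − 8 = 1; all invariant factors of ∂_1 are 1 so no torsion. So H_0 = Z.
rank ∂_1 = 8, rank ∂_2 = 18 ⇒ b_1 = 27 − 8 − 18 = 1; ∂_2 has invariant factor(s) [2] giving torsion. So H_1 = Z ⊕ Z/2.
rank ∂_2 = 18, rank ∂_3 = 0 ⇒ b_2 = 18 − 18 − 0 = 0. So H_2 = 0.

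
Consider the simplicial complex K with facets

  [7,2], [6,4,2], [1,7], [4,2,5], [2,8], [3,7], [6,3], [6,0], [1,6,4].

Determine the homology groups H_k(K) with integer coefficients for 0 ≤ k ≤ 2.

Fix the vertex order 0 < 1 < 2 < 3 < 4 < 5 < 6 < 7 < 8 and write every simplex with vertices in increasing order. Then dim K = 2 and the simplices of K are:

  0-simplices (9): [0], [1], [2], [3], [4], [5], [6], [7], [8]
  1-simplices (13): [0,6], [1,4], [1,6], [1,7], [2,4], [2,5], [2,6], [2,7], [2,8], [3,6], [3,7], [4,5], [4,6]
  2-simplices (3): [1,4,6], [2,4,5], [2,4,6]

so the chain groups are C_0 ≅ Z^9, C_1 ≅ Z^13, C_2 ≅ Z^3.

∂_1: C_1 → C_0 maps an edge to its endpoints' difference, ∂[p,q] = q − p. For instance
  ∂[2,7] = [7] − [2].
The 9×13 boundary matrix has rank 8 and Smith normal form diag(1,1,1,1,1,1,1,1).

Boundary ∂_2: C_2 → C_1 maps a triangle to the signed sum of its edges. For instance
  ∂[2,4,5] = [4,5] − [2,5] + [2,4],
  ∂[1,4,6] = [4,6] − [1,6] + [1,4].
As a 13×3 matrix over Z this has rank 3, with invariant factors (1,1,1).

Now H_k = ker ∂_k / im ∂_{k+1}, so:

  H_0: rank C_0 − rank ∂_1 = 9 − 8 = 1, and the invariant factors of ∂_1 are all 1, so H_0 = Z.
  H_1: rank ker ∂_1 − rank ∂_2 = (13 − 8) − 3 = 2, and the invariant factors of ∂_2 are all 1, so H_1 = Z^2.
  H_2: rank ker ∂_2 − rank ∂_3 = (3 − 3) − 0 = 0, and there is no ∂_3, so H_2 = 0.

As a check, the Euler characteristic is 9 − 13 + 3 = -1, which agrees with 1 − 2 + 0 = -1.

H_0 ≅ Z,  H_1 ≅ Z^2,  H_2 = 0.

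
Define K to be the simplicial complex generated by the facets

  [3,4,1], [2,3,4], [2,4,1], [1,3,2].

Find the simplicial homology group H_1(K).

H_1 = 0.

Order the vertices as 1 < 2 < 3 < 4. Listing each simplex with vertices in this order, K has dimension 2 with simplices:

  0-simplices (4): [1], [2], [3], [4]
  1-simplices (6): [1,2], [1,3], [1,4], [2,3], [2,4], [3,4]
  2-simplices (4): [1,2,3], [1,2,4], [1,3,4], [2,3,4]

giving chain groups C_0 ≅ Z^4, C_1 ≅ Z^6, C_2 ≅ Z^4.

∂_1: C_1 → C_0 is given by ∂[p,q] = [q] − [p].
This gives a 4×6 integer matrix of rank 3; reducing to Smith normal form yields diagonal entries (1,1,1).

The boundary map ∂_2: C_2 → C_1 maps a triangle to the signed sum of its edges. For instance
  ∂[1,2,4] = [2,4] − [1,4] + [1,2],
  ∂[1,3,4] = [3,4] − [1,4] + [1,3].
This gives a 6×4 integer matrix of rank 3; reducing to Smith normal form yields diagonal entries (1,1,1).

Computing H_k = (kernel of ∂_k) / (image of ∂_{k+1}):

  H_1: rank ker ∂_1 − rank ∂_2 = (6 − 3) − 3 = 0, and the invariant factors of ∂_2 are all 1, so H_1 = 0.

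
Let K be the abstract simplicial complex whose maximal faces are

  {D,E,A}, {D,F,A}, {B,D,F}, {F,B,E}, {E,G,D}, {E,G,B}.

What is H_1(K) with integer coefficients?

H_1 ≅ Z.

Fix the vertex order A < B < D < E < F < G and write every simplex with vertices in increasing order. Then dim K = 2 and the simplices of K are:

  0-simplices (6): A, B, D, E, F, G
  1-simplices (12): AD, AE, AF, BD, BE, BF, BG, DE, DF, DG, EF, EG
  2-simplices (6): ADE, ADF, BDF, BEF, BEG, DEG

Hence C_0 ≅ Z^6, C_1 ≅ Z^12, C_2 ≅ Z^6.

Boundary ∂_1: C_1 → C_0 maps an edge to its endpoints' difference, ∂[p,q] = q − p. For instance
  ∂BF = F − B.
This gives a 6×12 integer matrix of rank 5; reducing to Smith normal form yields diagonal entries (1,1,1,1,1).

Boundary ∂_2: C_2 → C_1 sends each 2-simplex [p,q,r] to [q,r] − [p,r] + [p,q]. For instance
  ∂ADE = DE − AE + AD,
  ∂BEG = EG − BG + BE.
The 12×6 boundary matrix has rank 6 and Smith normal form diag(1,1,1,1,1,1).

Reading off H_k = ker ∂_k / im ∂_{k+1}:

  H_1: rank ker ∂_1 − rank ∂_2 = (12 − 5) − 6 = 1, and the invariant factors of ∂_2 are all 1, so H_1 = Z.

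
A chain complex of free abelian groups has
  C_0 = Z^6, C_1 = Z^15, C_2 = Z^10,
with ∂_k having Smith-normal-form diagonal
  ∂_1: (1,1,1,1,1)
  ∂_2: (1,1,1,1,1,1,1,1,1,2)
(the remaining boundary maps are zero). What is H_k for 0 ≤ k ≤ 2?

H_0: b_0 = 6 − 0 − 5 = 1; torsion from ∂_1 factors > 1: none. So H_0 ≅ Z.
H_1: b_1 = 15 − 5 − 10 = 0; torsion from ∂_2 factors > 1: [2]. So H_1 ≅ Z_2.
H_2: b_2 = 10 − 10 − 0 = 0; torsion from ∂_3 factors > 1: none. So H_2 ≅ 0.

H_0 ≅ Z,  H_1 ≅ Z_2,  H_2 = 0.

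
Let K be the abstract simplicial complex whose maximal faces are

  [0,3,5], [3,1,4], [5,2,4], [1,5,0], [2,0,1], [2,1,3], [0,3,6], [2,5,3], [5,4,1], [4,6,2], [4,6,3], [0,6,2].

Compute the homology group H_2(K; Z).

Take the total order 0 < 1 < 2 < 3 < 4 < 5 < 6 on the vertex set. Then K (dimension 2) consists of the simplices:

  0-simplices (7): [0], [1], [2], [3], [4], [5], [6]
  1-simplices (18): [0,1], [0,2], [0,3], [0,5], [0,6], [1,2], [1,3], [1,4], [1,5], [2,3], [2,4], [2,5], [2,6], [3,4], [3,5], [3,6], [4,5], [4,6]
  2-simplices (12): [0,1,2], [0,1,5], [0,2,6], [0,3,5], [0,3,6], [1,2,3], [1,3,4], [1,4,5], [2,3,5], [2,4,5], [2,4,6], [3,4,6]

so the chain groups are C_0 ≅ Z^7, C_1 ≅ Z^18, C_2 ≅ Z^12.

Boundary ∂_1: C_1 → C_0 sends each edge [p,q] (with p < q) to q − p.
This gives a 7×18 integer matrix of rank 6; reducing to Smith normal form yields diagonal entries (1,1,1,1,1,1).

∂_2: C_2 → C_1 sends each 2-simplex [p,q,r] to [q,r] − [p,r] + [p,q]. For instance
  ∂[0,3,6] = [3,6] − [0,6] + [0,3],
  ∂[1,3,4] = [3,4] − [1,4] + [1,3].
This gives a 18×12 integer matrix of rank 12; reducing to Smith normal form yields diagonal entries (1,1,1,1,1,1,1,1,1,1,1,2).

Now H_k = ker ∂_k / im ∂_{k+1}, so:

  H_2: rank ker ∂_2 − rank ∂_3 = (12 − 12) − 0 = 0, and there is no ∂_3, so H_2 = 0.

(K is a triangulation of the real projective plane RP^2.)

H_2 = 0.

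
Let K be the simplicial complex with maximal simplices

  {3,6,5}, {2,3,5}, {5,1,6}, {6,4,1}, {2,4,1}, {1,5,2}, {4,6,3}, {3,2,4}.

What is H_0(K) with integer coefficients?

H_0 = Z.

K has 6 vertices, 12 edges, 8 triangles.
rank ∂_0 = 0, rank ∂_1 = 5 ⇒ b_0 = 6 − 0 − 5 = 1; all invariant factors of ∂_1 are 1 so no torsion. So H_0 ≅ Z.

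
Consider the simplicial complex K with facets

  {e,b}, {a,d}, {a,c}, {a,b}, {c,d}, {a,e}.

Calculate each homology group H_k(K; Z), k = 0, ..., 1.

H_0 ≅ Z,  H_1 ≅ Z^2.

Fix the vertex order a < b < c < d < e and write every simplex with vertices in increasing order. Then dim K = 1 and the simplices of K are:

  0-simplices (5): a, b, c, d, e
  1-simplices (6): ab, ac, ad, ae, be, cd

giving chain groups C_0 ≅ Z^5, C_1 ≅ Z^6.

∂_1: C_1 → C_0 sends each edge [p,q] (with p < q) to q − p. For instance
  ∂ac = c − a.
As a 5×6 matrix over Z this has rank 4, with invariant factors (1,1,1,1).

Computing H_k = (kernel of ∂_k) / (image of ∂_{k+1}):

  H_0: rank C_0 − rank ∂_1 = 5 − 4 = 1, and the invariant factors of ∂_1 are all 1, so H_0 = Z.
  H_1: rank ker ∂_1 − rank ∂_2 = (6 − 4) − 0 = 2, and there is no ∂_2, so H_1 = Z^2.

(K is a triangulation of a wedge of 2 circles.)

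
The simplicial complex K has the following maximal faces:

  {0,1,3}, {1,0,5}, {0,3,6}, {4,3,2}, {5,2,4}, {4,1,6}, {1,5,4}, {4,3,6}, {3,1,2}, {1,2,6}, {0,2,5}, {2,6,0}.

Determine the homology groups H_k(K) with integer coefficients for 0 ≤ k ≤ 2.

Order the vertices as 0 < 1 < 2 < 3 < 4 < 5 < 6. Listing each simplex with vertices in this order, K has dimension 2 with simplices:

  0-simplices (7): [0], [1], [2], [3], [4], [5], [6]
  1-simplices (18): [0,1], [0,2], [0,3], [0,5], [0,6], [1,2], [1,3], [1,4], [1,5], [1,6], [2,3], [2,4], [2,5], [2,6], [3,4], [3,6], [4,5], [4,6]
  2-simplices (12): [0,1,3], [0,1,5], [0,2,5], [0,2,6], [0,3,6], [1,2,3], [1,2,6], [1,4,5], [1,4,6], [2,3,4], [2,4,5], [3,4,6]

Hence C_0 ≅ Z^7, C_1 ≅ Z^18, C_2 ≅ Z^12.

Boundary ∂_1: C_1 → C_0 sends each edge [p,q] (with p < q) to q − p. For instance
  ∂[0,5] = [5] − [0].
This gives a 7×18 integer matrix of rank 6; reducing to Smith normal form yields diagonal entries (1,1,1,1,1,1).

The boundary map ∂_2: C_2 → C_1 sends each 2-simplex [p,q,r] to [q,r] − [p,r] + [p,q]. For instance
  ∂[2,3,4] = [3,4] − [2,4] + [2,3],
  ∂[1,2,3] = [2,3] − [1,3] + [1,2].
The resulting 18×12 matrix has rank 12, and its Smith normal form has invariant factors (1,1,1,1,1,1,1,1,1,1,1,2).

From H_k ≅ ker(∂_k) / im(∂_{k+1}) we obtain:

  H_0: rank C_0 − rank ∂_1 = 7 − 6 = 1, and the invariant factors of ∂_1 are all 1, so H_0 ≅ Z.
  H_1: rank ker ∂_1 − rank ∂_2 = (18 − 6) − 12 = 0, and ∂_2 has invariant factor 2 > 1, so H_1 ≅ Z/2Z.
  H_2: rank ker ∂_2 − rank ∂_3 = (12 − 12) − 0 = 0, and there is no ∂_3, so H_2 ≅ 0.

H_0 ≅ Z,  H_1 ≅ Z/2Z,  H_2 = 0.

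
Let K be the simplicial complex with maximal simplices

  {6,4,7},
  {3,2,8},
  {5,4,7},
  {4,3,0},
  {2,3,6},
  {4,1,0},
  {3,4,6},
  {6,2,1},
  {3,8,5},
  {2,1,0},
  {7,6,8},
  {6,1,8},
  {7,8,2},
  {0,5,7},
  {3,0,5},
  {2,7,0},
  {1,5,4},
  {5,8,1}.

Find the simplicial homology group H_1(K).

We work with the vertex ordering 0 < 1 < 2 < 3 < 4 < 5 < 6 < 7 < 8. The simplices of K, each written with vertices in increasing order, are:

  0-simplices (9): [0], [1], [2], [3], [4], [5], [6], [7], [8]
  1-simplices (27): (27 of them)
  2-simplices (18): [0,1,2], [0,1,4], [0,2,7], [0,3,4], [0,3,5], [0,5,7], [1,2,6], [1,4,5], [1,5,8], [1,6,8], [2,3,6], [2,3,8], [2,7,8], [3,4,6], [3,5,8], [4,5,7], [4,6,7], [6,7,8]

so the chain groups are C_0 ≅ Z^9, C_1 ≅ Z^27, C_2 ≅ Z^18.

∂_1: C_1 → C_0 is given by ∂[p,q] = [q] − [p]. For instance
  ∂[5,7] = [7] − [5].
The resulting 9×27 matrix has rank 8, and its Smith normal form has invariant factors (1,1,1,1,1,1,1,1).

∂_2: C_2 → C_1 sends each 2-simplex [p,q,r] to [q,r] − [p,r] + [p,q]. For instance
  ∂[0,1,2] = [1,2] − [0,2] + [0,1],
  ∂[0,3,5] = [3,5] − [0,5] + [0,3].
The resulting 27×18 matrix has rank 18, and its Smith normal form has invariant factors (1,1,1,1,1,1,1,1,1,1,1,1,1,1,1,1,1,2).

Computing H_k = (kernel of ∂_k) / (image of ∂_{k+1}):

  H_1: rank ker ∂_1 − rank ∂_2 = (27 − 8) − 18 = 1, and ∂_2 has invariant factor 2 > 1, so H_1 = Z ⊕ Z/2.

(K is a triangulation of the Klein bottle.)

H_1 = Z ⊕ Z/2.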